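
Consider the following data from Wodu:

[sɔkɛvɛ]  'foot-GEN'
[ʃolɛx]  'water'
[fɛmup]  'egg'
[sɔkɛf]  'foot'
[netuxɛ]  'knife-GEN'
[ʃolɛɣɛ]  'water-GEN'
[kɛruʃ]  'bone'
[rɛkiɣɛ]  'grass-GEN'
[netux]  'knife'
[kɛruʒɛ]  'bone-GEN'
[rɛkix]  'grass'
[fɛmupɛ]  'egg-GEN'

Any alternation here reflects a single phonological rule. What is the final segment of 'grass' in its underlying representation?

The root 'grass' surfaces as [rɛkiɣɛ] and [rɛkix], with a stem-final [ɣ] ~ [x] alternation.
But 'knife' keeps [x] in both environments ([netuxɛ], [netux]), so there is no rule changing /x/ to [ɣ] before the GEN suffix.
The underlying segment must be /ɣ/; voiced obstruents become voiceless word-finally, yielding [x] there.

/ɣ/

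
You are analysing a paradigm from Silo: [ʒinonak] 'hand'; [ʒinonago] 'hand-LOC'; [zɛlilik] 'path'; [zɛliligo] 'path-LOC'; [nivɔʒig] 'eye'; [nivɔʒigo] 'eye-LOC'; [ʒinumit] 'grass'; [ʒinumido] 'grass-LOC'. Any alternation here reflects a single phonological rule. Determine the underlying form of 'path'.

/zɛlilik/

The stem for 'path' ends in [k] in [zɛlilik] but [g] in [zɛliligo].
If /g/ were underlying and a rule turned it into [k] in isolation, 'eye' would also alternate; but it has [g] in both [nivɔʒig] and [nivɔʒigo].
Therefore /k/ is basic and [g] is derived by intervocalic voicing (voiceless stops become voiced between vowels).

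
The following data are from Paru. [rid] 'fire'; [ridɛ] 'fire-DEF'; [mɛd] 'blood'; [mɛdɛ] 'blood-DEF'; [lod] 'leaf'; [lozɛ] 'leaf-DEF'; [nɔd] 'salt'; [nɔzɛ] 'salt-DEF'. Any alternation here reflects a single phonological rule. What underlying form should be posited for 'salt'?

/nɔz/

In [nɔd] and [nɔzɛ] the final segment of 'salt' alternates: [d] ~ [z].
The stem 'blood' ([mɛd], [mɛdɛ]) shows [d] unchanged in both environments, so [d] cannot be basic with [z] derived before the DEF suffix.
Therefore /z/ is basic and [d] is derived by word-final hardening (voiced fricatives become stops word-finally).
Hence 'salt' is /nɔz/ underlyingly.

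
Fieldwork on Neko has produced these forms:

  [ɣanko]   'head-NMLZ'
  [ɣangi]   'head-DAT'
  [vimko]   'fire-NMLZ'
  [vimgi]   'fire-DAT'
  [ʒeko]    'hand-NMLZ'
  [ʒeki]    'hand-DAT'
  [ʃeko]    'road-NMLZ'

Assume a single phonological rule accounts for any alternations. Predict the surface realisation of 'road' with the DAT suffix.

[ʃeki]

The DAT suffix surfaces as [-gi] and [-ki], depending on the final segment of the stem.
By contrast the NMLZ suffix keeps its initial [k] throughout — that segment must be underlying.
The DAT suffix is therefore /-gi/ underlyingly, with post-vocalic devoicing: voiced stops become voiceless after a vowel.
After 'road', which ends in a vowel, the suffix surfaces as [-ki], giving [ʃeki].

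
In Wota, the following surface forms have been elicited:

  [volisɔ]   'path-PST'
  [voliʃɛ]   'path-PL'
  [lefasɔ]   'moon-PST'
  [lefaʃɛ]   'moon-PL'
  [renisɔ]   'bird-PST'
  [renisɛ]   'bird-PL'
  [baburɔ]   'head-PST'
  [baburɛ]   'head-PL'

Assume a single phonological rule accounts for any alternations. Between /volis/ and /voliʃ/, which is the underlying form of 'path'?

'path' shows [s] ~ [ʃ] at the end of the stem ([volisɔ] vs [voliʃɛ]).
Compare 'bird', with invariant [s] in [renisɔ] and [renisɛ]: an analysis with underlying /s/ and a rule producing [ʃ] before the PL suffix would wrongly predict alternation here too.
Therefore /ʃ/ is basic and [s] is derived by depalatalization (palato-alveolar /ʃ/ becomes [s] when no front vowel follows).

/voliʃ/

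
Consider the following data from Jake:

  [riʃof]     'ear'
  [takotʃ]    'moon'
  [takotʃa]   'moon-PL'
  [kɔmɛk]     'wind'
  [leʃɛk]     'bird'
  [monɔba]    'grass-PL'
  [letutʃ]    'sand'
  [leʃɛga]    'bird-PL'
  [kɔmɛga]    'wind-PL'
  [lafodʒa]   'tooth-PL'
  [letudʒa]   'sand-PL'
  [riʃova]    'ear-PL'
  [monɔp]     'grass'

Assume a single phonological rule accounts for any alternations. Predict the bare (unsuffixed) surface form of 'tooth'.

[lafotʃ]

The root 'sand' surfaces as [letutʃ] and [letudʒa], with a stem-final [tʃ] ~ [dʒ] alternation.
If /tʃ/ were underlying and a rule turned it into [dʒ] before the PL suffix, 'moon' would also alternate; but it has [tʃ] in both [takotʃ] and [takotʃa].
The underlying segment must be /dʒ/; voiced obstruents become voiceless word-finally, yielding [tʃ] there.
The one attested form of 'tooth', [lafodʒa], shows underlying /lafodʒ/. Applying the same rule word-finally gives [lafotʃ].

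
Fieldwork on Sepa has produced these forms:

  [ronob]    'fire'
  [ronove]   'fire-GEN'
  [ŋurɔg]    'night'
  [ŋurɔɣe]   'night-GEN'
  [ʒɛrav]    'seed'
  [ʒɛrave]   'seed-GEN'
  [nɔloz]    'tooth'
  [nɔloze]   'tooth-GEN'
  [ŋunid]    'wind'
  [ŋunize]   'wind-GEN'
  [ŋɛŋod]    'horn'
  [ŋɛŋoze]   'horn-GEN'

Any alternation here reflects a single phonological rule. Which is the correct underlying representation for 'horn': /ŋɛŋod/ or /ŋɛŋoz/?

/ŋɛŋod/

'horn' shows [d] ~ [z] at the end of the stem ([ŋɛŋod] vs [ŋɛŋoze]).
The stem 'tooth' ([nɔloz], [nɔloze]) shows [z] unchanged in both environments, so [z] cannot be basic with [d] derived in isolation.
Therefore /d/ is basic and [z] is derived by intervocalic spirantization (voiced stops become fricatives between vowels).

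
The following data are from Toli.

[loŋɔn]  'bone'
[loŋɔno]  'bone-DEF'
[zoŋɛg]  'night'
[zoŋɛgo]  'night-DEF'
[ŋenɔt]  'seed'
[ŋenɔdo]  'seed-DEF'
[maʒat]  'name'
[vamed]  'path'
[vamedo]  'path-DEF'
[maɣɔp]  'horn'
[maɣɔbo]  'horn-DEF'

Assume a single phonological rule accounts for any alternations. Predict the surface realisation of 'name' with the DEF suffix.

The root 'seed' surfaces as [ŋenɔt] and [ŋenɔdo], with a stem-final [t] ~ [d] alternation.
If /d/ were underlying and a rule turned it into [t] in isolation, 'path' would also alternate; but it has [d] in both [vamed] and [vamedo].
The alternation reflects intervocalic voicing: voiceless stops become voiced between vowels. /t/ is underlying.
From [maʒat] the stem 'name' is /maʒat/; between vowels this yields [maʒado].

[maʒado]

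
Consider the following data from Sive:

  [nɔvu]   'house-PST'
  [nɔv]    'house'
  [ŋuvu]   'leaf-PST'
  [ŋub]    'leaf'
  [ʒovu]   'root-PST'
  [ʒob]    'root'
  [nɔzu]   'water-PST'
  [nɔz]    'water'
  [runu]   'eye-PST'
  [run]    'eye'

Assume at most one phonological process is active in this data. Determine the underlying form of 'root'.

In [ʒovu] and [ʒob] the final segment of 'root' alternates: [v] ~ [b].
But 'house' keeps [v] in both environments ([nɔvu], [nɔv]), so there is no rule changing /v/ to [b] in isolation.
The underlying segment must be /b/; voiced stops become fricatives between vowels, yielding [v] there.

/ʒob/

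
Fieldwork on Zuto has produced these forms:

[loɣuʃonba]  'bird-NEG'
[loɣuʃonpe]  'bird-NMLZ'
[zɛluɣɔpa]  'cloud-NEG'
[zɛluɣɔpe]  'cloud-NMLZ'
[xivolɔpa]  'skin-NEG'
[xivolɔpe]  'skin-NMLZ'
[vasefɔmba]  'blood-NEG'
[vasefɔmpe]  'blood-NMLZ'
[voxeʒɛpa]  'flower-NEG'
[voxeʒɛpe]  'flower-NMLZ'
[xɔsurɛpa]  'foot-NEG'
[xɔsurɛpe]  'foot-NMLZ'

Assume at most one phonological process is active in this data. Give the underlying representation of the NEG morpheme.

/-ba/

The NEG suffix surfaces as [-ba] and [-pa], depending on the final segment of the stem.
By contrast the NMLZ suffix keeps its initial [p] throughout — that segment must be underlying.
The NEG suffix is therefore /-ba/ underlyingly, with post-vocalic devoicing: voiced stops become voiceless after a vowel.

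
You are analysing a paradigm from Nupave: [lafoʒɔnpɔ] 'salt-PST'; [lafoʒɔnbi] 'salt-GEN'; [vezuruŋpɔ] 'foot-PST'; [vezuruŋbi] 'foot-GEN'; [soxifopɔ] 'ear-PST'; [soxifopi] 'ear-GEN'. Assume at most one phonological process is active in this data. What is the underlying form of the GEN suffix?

The GEN suffix surfaces as [-bi] and [-pi], depending on the final segment of the stem.
By contrast the PST suffix keeps its initial [p] throughout — that segment must be underlying.
So the underlying form is /-bi/, and voiced stops become voiceless after a vowel.

/-bi/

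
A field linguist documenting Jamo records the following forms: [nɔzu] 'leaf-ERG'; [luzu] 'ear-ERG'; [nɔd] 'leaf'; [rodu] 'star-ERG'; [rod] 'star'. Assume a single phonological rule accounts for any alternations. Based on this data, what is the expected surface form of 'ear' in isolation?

[lud]

'leaf' shows [z] ~ [d] at the end of the stem ([nɔzu] vs [nɔd]).
Compare 'star', with invariant [d] in [rodu] and [rod]: an analysis with underlying /d/ and a rule producing [z] before the ERG suffix would wrongly predict alternation here too.
The alternation reflects word-final hardening: voiced fricatives become stops word-finally. /z/ is underlying.
The one attested form of 'ear', [luzu], shows underlying /luz/. Applying the same rule word-finally gives [lud].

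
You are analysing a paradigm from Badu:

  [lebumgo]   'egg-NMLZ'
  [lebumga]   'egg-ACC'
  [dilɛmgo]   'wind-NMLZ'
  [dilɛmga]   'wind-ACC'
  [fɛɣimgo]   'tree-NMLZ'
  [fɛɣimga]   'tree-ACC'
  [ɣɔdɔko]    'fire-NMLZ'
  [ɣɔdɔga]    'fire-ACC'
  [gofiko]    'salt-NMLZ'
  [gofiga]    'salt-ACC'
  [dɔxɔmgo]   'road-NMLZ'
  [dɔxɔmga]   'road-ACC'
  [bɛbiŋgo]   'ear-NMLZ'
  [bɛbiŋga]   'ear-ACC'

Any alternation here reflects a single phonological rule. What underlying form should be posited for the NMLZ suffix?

/-ko/

The NMLZ suffix surfaces as [-go] and [-ko], depending on the final segment of the stem.
The ACC suffix, which begins with [g], is invariant after every stem; so [g] is not altered by any rule here.
The NMLZ suffix is therefore /-ko/ underlyingly, with post-nasal voicing: voiceless stops become voiced after a nasal.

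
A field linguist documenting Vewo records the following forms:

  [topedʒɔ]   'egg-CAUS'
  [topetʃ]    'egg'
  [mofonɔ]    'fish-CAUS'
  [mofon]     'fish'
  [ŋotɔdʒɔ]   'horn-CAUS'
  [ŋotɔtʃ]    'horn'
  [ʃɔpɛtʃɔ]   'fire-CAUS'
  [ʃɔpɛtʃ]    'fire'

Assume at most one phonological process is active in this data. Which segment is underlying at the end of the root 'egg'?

The stem for 'egg' ends in [dʒ] in [topedʒɔ] but [tʃ] in [topetʃ].
The stem 'fire' ([ʃɔpɛtʃɔ], [ʃɔpɛtʃ]) shows [tʃ] unchanged in both environments, so [tʃ] cannot be basic with [dʒ] derived before the CAUS suffix.
Therefore /dʒ/ is basic and [tʃ] is derived by word-final obstruent devoicing (voiced obstruents become voiceless word-finally).

/dʒ/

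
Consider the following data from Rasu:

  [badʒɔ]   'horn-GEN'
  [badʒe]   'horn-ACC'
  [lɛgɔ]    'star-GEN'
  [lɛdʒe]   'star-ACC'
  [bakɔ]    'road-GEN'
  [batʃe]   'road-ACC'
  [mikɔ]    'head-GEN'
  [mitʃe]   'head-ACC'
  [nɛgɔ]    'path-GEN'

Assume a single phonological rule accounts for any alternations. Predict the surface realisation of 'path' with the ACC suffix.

The stem for 'star' ends in [g] in [lɛgɔ] but [dʒ] in [lɛdʒe].
If /dʒ/ were underlying and a rule turned it into [g] before the GEN suffix, 'horn' would also alternate; but it has [dʒ] in both [badʒɔ] and [badʒe].
Therefore /g/ is basic and [dʒ] is derived by palatalization before a front vowel (/k/ and /g/ become palato-alveolar [tʃ] and [dʒ] before a front vowel).
From [nɛgɔ] the stem 'path' is /nɛg/; before a front vowel this yields [nɛdʒe].

[nɛdʒe]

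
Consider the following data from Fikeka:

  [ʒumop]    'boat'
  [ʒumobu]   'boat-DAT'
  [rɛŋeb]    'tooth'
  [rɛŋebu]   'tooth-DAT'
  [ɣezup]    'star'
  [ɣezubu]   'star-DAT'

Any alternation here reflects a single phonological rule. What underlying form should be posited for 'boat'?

/ʒumop/

In [ʒumop] and [ʒumobu] the final segment of 'boat' alternates: [p] ~ [b].
But 'tooth' keeps [b] in both environments ([rɛŋeb], [rɛŋebu]), so there is no rule changing /b/ to [p] in isolation.
The alternation reflects intervocalic voicing: voiceless stops become voiced between vowels. /p/ is underlying.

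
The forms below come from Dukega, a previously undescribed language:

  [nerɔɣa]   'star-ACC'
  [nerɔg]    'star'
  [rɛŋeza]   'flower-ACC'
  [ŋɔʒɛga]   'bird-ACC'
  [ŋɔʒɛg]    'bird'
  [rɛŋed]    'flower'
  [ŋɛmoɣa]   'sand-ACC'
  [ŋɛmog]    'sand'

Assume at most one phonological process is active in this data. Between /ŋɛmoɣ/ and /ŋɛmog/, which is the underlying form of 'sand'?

In [ŋɛmog] and [ŋɛmoɣa] the final segment of 'sand' alternates: [g] ~ [ɣ].
Compare 'bird', with invariant [g] in [ŋɔʒɛg] and [ŋɔʒɛga]: an analysis with underlying /g/ and a rule producing [ɣ] before the ACC suffix would wrongly predict alternation here too.
So /ɣ/ is underlying, and a rule of word-final hardening — voiced fricatives become stops word-finally — gives [g].

/ŋɛmoɣ/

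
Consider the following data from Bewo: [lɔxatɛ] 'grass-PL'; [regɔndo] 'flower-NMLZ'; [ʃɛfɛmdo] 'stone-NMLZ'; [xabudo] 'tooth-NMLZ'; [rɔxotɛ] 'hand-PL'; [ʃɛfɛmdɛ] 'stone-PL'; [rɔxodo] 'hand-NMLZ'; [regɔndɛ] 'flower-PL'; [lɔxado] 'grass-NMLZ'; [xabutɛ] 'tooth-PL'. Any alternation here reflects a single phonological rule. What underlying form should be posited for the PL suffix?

The PL suffix surfaces as [-dɛ] and [-tɛ], depending on the final segment of the stem.
By contrast the NMLZ suffix keeps its initial [d] throughout — that segment must be underlying.
So the underlying form is /-tɛ/, and voiceless stops become voiced after a nasal.

/-tɛ/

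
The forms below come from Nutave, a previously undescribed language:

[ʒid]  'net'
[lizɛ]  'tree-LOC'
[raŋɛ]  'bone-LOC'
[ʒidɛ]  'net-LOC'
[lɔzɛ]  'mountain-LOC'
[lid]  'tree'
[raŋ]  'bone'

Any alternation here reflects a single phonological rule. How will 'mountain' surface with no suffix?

[lɔd]

In [lid] and [lizɛ] the final segment of 'tree' alternates: [d] ~ [z].
The stem 'net' ([ʒid], [ʒidɛ]) shows [d] unchanged in both environments, so [d] cannot be basic with [z] derived before the LOC suffix.
So /z/ is underlying, and a rule of word-final hardening — voiced fricatives become stops word-finally — gives [d].
From [lɔzɛ] the stem 'mountain' is /lɔz/; word-finally this yields [lɔd].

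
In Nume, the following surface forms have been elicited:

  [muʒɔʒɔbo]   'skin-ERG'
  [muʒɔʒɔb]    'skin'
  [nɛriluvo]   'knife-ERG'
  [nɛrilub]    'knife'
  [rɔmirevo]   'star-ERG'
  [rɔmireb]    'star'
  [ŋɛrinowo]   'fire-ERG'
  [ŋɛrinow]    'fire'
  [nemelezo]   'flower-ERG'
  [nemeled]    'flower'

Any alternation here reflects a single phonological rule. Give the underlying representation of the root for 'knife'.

/nɛriluv/

The stem for 'knife' ends in [v] in [nɛriluvo] but [b] in [nɛrilub].
The stem 'skin' ([muʒɔʒɔbo], [muʒɔʒɔb]) shows [b] unchanged in both environments, so [b] cannot be basic with [v] derived before the ERG suffix.
Therefore /v/ is basic and [b] is derived by word-final hardening (voiced fricatives become stops word-finally).
Hence 'knife' is /nɛriluv/ underlyingly.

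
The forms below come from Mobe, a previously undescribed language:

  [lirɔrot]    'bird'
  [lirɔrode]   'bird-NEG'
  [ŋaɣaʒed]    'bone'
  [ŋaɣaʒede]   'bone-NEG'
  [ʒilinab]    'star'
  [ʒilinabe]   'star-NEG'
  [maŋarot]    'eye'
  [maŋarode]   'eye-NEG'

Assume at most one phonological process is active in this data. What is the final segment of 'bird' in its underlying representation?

/t/

In [lirɔrot] and [lirɔrode] the final segment of 'bird' alternates: [t] ~ [d].
If /d/ were underlying and a rule turned it into [t] in isolation, 'bone' would also alternate; but it has [d] in both [ŋaɣaʒed] and [ŋaɣaʒede].
The underlying segment must be /t/; voiceless stops become voiced between vowels, yielding [d] there.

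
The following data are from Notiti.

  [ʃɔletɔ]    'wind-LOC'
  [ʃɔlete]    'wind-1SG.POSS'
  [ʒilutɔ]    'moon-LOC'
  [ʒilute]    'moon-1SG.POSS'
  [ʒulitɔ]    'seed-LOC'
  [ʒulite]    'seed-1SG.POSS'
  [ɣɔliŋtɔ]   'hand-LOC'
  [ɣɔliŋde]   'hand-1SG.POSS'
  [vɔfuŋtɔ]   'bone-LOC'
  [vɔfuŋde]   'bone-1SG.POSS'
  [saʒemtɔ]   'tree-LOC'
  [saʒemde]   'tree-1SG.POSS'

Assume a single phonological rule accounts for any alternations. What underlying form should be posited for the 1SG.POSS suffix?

/-de/

The 1SG.POSS suffix surfaces as [-de] and [-te], depending on the final segment of the stem.
By contrast the LOC suffix keeps its initial [t] throughout — that segment must be underlying.
So the underlying form is /-de/, and voiced stops become voiceless after a vowel.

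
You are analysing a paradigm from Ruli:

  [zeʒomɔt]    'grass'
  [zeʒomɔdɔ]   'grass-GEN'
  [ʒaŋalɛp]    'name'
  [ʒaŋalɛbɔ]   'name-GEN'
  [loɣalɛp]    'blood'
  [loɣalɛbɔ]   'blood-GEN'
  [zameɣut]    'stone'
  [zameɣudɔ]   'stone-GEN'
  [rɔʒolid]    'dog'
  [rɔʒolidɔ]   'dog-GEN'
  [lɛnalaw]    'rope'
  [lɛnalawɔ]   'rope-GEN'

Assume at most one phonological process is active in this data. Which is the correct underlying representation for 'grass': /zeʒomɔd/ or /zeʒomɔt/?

'grass' shows [t] ~ [d] at the end of the stem ([zeʒomɔt] vs [zeʒomɔdɔ]).
Compare 'dog', with invariant [d] in [rɔʒolid] and [rɔʒolidɔ]: an analysis with underlying /d/ and a rule producing [t] in isolation would wrongly predict alternation here too.
So /t/ is underlying, and a rule of intervocalic voicing — voiceless stops become voiced between vowels — gives [d].

/zeʒomɔt/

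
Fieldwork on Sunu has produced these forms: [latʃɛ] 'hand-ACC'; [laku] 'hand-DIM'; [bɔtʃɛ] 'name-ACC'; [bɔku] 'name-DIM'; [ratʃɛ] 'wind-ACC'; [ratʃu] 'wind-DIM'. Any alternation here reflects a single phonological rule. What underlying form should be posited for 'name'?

/bɔk/

The stem for 'name' ends in [tʃ] in [bɔtʃɛ] but [k] in [bɔku].
If /tʃ/ were underlying and a rule turned it into [k] before the DIM suffix, 'wind' would also alternate; but it has [tʃ] in both [ratʃɛ] and [ratʃu].
The underlying segment must be /k/; /k/ becomes palato-alveolar [tʃ] before a front vowel, yielding [tʃ] there.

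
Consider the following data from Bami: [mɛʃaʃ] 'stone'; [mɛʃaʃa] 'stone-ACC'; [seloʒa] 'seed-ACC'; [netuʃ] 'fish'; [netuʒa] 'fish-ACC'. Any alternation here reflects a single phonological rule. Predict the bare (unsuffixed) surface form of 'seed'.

The stem for 'fish' ends in [ʃ] in [netuʃ] but [ʒ] in [netuʒa].
If /ʃ/ were underlying and a rule turned it into [ʒ] before the ACC suffix, 'stone' would also alternate; but it has [ʃ] in both [mɛʃaʃ] and [mɛʃaʃa].
Therefore /ʒ/ is basic and [ʃ] is derived by word-final obstruent devoicing (voiced obstruents become voiceless word-finally).
From [seloʒa] the stem 'seed' is /seloʒ/; word-finally this yields [seloʃ].

[seloʃ]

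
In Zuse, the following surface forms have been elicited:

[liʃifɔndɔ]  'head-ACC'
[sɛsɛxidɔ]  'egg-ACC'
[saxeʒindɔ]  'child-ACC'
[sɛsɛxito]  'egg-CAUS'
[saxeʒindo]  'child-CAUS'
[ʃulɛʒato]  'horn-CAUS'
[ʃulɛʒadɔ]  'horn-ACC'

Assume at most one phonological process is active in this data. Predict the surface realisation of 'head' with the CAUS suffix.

[liʃifɔndo]

The CAUS suffix surfaces as [-do] and [-to], depending on the final segment of the stem.
The ACC suffix, which begins with [d], is invariant after every stem; so [d] is not altered by any rule here.
The CAUS suffix is therefore /-to/ underlyingly, with post-nasal voicing: voiceless stops become voiced after a nasal.
After 'head', which ends in a nasal, the suffix surfaces as [-do], giving [liʃifɔndo].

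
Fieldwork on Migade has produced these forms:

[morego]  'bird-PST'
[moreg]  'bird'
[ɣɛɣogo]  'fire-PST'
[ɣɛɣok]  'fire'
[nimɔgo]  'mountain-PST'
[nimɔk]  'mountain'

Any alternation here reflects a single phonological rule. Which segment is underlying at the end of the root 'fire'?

/k/

The root 'fire' surfaces as [ɣɛɣogo] and [ɣɛɣok], with a stem-final [g] ~ [k] alternation.
The stem 'bird' ([morego], [moreg]) shows [g] unchanged in both environments, so [g] cannot be basic with [k] derived in isolation.
The underlying segment must be /k/; voiceless stops become voiced between vowels, yielding [g] there.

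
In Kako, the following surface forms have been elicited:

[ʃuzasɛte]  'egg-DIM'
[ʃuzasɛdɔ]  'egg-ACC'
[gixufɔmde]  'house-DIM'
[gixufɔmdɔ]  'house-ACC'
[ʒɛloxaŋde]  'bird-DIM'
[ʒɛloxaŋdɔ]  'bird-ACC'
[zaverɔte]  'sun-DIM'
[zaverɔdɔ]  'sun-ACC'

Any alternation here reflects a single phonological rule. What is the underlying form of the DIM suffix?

/-te/

The DIM morpheme has two allomorphs, [-de] and [-te].
The ACC suffix, which begins with [d], is invariant after every stem; so [d] is not altered by any rule here.
The DIM suffix is therefore /-te/ underlyingly, with post-nasal voicing: voiceless stops become voiced after a nasal.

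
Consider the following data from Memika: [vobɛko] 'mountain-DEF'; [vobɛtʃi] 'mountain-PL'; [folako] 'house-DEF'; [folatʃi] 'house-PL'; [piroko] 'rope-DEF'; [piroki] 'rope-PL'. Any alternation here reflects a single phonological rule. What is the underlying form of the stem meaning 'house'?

/folatʃ/

'house' shows [k] ~ [tʃ] at the end of the stem ([folako] vs [folatʃi]).
But 'rope' keeps [k] in both environments ([piroko], [piroki]), so there is no rule changing /k/ to [tʃ] before the PL suffix.
So /tʃ/ is underlying, and a rule of depalatalization — palato-alveolar /tʃ/ becomes [k] when no front vowel follows — gives [k].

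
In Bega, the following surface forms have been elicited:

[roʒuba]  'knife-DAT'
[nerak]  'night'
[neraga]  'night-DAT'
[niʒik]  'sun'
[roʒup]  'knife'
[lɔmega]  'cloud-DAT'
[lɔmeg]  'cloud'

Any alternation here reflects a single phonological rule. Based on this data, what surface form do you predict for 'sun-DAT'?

The root 'night' surfaces as [neraga] and [nerak], with a stem-final [g] ~ [k] alternation.
Compare 'cloud', with invariant [g] in [lɔmega] and [lɔmeg]: an analysis with underlying /g/ and a rule producing [k] in isolation would wrongly predict alternation here too.
The underlying segment must be /k/; voiceless stops become voiced between vowels, yielding [g] there.
The one attested form of 'sun', [niʒik], shows underlying /niʒik/. Applying the same rule between vowels gives [niʒiga].

[niʒiga]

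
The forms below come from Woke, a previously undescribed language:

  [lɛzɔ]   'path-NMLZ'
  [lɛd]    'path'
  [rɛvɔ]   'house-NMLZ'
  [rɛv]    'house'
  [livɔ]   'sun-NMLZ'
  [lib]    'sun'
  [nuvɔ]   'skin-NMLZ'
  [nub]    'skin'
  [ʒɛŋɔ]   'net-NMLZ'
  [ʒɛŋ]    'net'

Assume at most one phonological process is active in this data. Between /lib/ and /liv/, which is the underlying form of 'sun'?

The root 'sun' surfaces as [livɔ] and [lib], with a stem-final [v] ~ [b] alternation.
The stem 'house' ([rɛvɔ], [rɛv]) shows [v] unchanged in both environments, so [v] cannot be basic with [b] derived in isolation.
So /b/ is underlying, and a rule of intervocalic spirantization — voiced stops become fricatives between vowels — gives [v].

/lib/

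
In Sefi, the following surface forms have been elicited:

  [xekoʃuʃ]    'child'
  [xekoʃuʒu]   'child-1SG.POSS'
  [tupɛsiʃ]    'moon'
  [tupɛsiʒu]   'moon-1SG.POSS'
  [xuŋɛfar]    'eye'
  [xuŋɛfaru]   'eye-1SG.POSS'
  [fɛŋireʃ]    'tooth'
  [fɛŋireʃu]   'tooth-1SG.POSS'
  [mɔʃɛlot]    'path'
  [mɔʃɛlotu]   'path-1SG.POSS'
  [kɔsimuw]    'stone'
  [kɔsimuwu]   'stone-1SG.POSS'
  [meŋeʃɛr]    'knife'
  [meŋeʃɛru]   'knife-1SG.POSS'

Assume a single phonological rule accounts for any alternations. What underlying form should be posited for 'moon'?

In [tupɛsiʃ] and [tupɛsiʒu] the final segment of 'moon' alternates: [ʃ] ~ [ʒ].
But 'tooth' keeps [ʃ] in both environments ([fɛŋireʃ], [fɛŋireʃu]), so there is no rule changing /ʃ/ to [ʒ] before the 1SG.POSS suffix.
So /ʒ/ is underlying, and a rule of word-final obstruent devoicing — voiced obstruents become voiceless word-finally — gives [ʃ].

/tupɛsiʒ/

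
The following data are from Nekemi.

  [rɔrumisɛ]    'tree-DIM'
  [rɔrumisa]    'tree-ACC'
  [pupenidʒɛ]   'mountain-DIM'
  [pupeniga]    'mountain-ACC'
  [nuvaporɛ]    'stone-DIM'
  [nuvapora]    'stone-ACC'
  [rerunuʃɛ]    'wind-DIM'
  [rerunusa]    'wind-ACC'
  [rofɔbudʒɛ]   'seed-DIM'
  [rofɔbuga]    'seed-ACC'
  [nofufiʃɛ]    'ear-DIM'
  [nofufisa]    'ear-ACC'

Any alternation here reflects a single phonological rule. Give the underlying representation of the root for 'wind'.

'wind' shows [ʃ] ~ [s] at the end of the stem ([rerunuʃɛ] vs [rerunusa]).
But 'tree' keeps [s] in both environments ([rɔrumisɛ], [rɔrumisa]), so there is no rule changing /s/ to [ʃ] before the DIM suffix.
The underlying segment must be /ʃ/; palato-alveolar /dʒ/ and /ʃ/ become [g] and [s] when no front vowel follows, yielding [s] there.

/rerunuʃ/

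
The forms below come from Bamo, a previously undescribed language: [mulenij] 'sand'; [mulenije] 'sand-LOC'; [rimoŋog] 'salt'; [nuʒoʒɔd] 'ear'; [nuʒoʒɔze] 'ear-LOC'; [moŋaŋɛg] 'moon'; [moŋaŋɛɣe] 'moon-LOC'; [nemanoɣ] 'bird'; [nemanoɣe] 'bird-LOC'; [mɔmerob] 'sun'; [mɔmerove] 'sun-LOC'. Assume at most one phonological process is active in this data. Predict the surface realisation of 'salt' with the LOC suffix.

The root 'moon' surfaces as [moŋaŋɛg] and [moŋaŋɛɣe], with a stem-final [g] ~ [ɣ] alternation.
If /ɣ/ were underlying and a rule turned it into [g] in isolation, 'bird' would also alternate; but it has [ɣ] in both [nemanoɣ] and [nemanoɣe].
The underlying segment must be /g/; voiced stops become fricatives between vowels, yielding [ɣ] there.
From [rimoŋog] the stem 'salt' is /rimoŋog/; between vowels this yields [rimoŋoɣe].

[rimoŋoɣe]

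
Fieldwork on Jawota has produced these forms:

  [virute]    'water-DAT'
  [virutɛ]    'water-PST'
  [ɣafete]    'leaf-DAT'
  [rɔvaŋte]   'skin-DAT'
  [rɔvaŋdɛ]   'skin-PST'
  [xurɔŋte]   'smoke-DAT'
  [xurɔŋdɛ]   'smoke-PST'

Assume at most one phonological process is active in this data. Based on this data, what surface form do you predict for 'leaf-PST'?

[ɣafetɛ]

The PST morpheme has two allomorphs, [-dɛ] and [-tɛ].
By contrast the DAT suffix keeps its initial [t] throughout — that segment must be underlying.
So the underlying form is /-dɛ/, and voiced stops become voiceless after a vowel.
After 'leaf', which ends in a vowel, the suffix surfaces as [-tɛ], giving [ɣafetɛ].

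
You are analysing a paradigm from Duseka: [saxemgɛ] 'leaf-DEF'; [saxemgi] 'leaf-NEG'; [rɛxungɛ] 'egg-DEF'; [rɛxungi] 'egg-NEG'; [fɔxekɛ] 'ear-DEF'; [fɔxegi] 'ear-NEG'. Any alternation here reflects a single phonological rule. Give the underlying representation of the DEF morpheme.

/-kɛ/

The DEF morpheme has two allomorphs, [-gɛ] and [-kɛ].
By contrast the NEG suffix keeps its initial [g] throughout — that segment must be underlying.
The DEF suffix is therefore /-kɛ/ underlyingly, with post-nasal voicing: voiceless stops become voiced after a nasal.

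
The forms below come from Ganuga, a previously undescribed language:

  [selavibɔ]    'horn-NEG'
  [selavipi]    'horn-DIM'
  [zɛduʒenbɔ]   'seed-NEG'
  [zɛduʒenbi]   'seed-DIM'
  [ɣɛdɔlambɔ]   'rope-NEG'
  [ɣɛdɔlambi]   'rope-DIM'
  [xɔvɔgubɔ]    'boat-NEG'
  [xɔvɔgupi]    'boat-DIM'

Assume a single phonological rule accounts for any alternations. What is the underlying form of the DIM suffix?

The DIM morpheme has two allomorphs, [-bi] and [-pi].
The NEG suffix, which begins with [b], is invariant after every stem; so [b] is not altered by any rule here.
The DIM suffix is therefore /-pi/ underlyingly, with post-nasal voicing: voiceless stops become voiced after a nasal.

/-pi/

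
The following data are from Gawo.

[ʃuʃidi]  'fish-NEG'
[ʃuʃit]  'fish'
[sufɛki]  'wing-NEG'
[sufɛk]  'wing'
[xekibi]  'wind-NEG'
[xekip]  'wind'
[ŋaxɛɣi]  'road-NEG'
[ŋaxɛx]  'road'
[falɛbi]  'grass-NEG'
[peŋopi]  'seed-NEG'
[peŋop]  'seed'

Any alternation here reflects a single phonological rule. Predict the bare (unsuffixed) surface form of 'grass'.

[falɛp]

'wind' shows [b] ~ [p] at the end of the stem ([xekibi] vs [xekip]).
Compare 'seed', with invariant [p] in [peŋopi] and [peŋop]: an analysis with underlying /p/ and a rule producing [b] before the NEG suffix would wrongly predict alternation here too.
Therefore /b/ is basic and [p] is derived by word-final obstruent devoicing (voiced obstruents become voiceless word-finally).
From [falɛbi] the stem 'grass' is /falɛb/; word-finally this yields [falɛp].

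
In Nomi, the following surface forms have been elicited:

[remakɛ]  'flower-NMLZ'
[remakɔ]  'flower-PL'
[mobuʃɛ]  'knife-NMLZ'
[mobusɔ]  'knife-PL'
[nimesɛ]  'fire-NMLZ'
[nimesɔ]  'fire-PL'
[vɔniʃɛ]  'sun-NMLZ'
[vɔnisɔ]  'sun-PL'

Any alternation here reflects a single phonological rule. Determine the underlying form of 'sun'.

/vɔniʃ/

'sun' shows [ʃ] ~ [s] at the end of the stem ([vɔniʃɛ] vs [vɔnisɔ]).
The stem 'fire' ([nimesɛ], [nimesɔ]) shows [s] unchanged in both environments, so [s] cannot be basic with [ʃ] derived before the NMLZ suffix.
The alternation reflects depalatalization: palato-alveolar /ʃ/ becomes [s] when no front vowel follows. /ʃ/ is underlying.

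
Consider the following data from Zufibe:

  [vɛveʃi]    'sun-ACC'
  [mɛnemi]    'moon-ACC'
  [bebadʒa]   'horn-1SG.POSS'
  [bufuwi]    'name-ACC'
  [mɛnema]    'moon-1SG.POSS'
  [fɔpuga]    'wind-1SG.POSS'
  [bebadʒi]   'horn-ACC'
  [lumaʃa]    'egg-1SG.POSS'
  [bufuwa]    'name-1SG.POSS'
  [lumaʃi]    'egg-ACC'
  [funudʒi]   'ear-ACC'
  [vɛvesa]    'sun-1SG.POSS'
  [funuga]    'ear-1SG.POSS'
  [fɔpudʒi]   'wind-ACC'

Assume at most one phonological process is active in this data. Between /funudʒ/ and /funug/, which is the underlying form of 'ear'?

The root 'ear' surfaces as [funudʒi] and [funuga], with a stem-final [dʒ] ~ [g] alternation.
The stem 'horn' ([bebadʒi], [bebadʒa]) shows [dʒ] unchanged in both environments, so [dʒ] cannot be basic with [g] derived before the 1SG.POSS suffix.
The alternation reflects palatalization before a front vowel: /g/ and /s/ become palato-alveolar [dʒ] and [ʃ] before a front vowel. /g/ is underlying.

/funug/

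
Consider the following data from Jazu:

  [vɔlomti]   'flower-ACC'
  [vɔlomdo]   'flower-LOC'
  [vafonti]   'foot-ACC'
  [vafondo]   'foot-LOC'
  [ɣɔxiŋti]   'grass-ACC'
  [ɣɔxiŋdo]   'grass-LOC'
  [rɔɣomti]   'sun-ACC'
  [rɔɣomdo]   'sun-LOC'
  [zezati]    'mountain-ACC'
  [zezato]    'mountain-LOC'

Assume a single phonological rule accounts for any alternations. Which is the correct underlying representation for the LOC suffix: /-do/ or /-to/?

The LOC suffix surfaces as [-do] and [-to], depending on the final segment of the stem.
By contrast the ACC suffix keeps its initial [t] throughout — that segment must be underlying.
So the underlying form is /-do/, and voiced stops become voiceless after a vowel.

/-do/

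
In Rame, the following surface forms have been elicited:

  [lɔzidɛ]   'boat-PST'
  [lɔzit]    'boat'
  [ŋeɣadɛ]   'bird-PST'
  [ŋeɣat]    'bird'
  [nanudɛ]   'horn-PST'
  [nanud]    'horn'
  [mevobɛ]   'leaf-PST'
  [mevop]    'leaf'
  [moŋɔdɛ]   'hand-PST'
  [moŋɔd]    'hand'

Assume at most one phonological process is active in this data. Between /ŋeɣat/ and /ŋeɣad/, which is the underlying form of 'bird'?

/ŋeɣat/

In [ŋeɣadɛ] and [ŋeɣat] the final segment of 'bird' alternates: [d] ~ [t].
The stem 'hand' ([moŋɔdɛ], [moŋɔd]) shows [d] unchanged in both environments, so [d] cannot be basic with [t] derived in isolation.
The underlying segment must be /t/; voiceless stops become voiced between vowels, yielding [d] there.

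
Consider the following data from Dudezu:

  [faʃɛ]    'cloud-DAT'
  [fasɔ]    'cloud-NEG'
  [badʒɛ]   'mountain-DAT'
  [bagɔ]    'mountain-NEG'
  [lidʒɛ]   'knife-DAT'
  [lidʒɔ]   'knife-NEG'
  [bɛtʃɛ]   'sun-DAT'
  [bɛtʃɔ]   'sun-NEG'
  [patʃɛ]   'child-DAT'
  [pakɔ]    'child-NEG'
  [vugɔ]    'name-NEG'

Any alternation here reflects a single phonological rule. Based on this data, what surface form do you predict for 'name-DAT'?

[vudʒɛ]

The root 'mountain' surfaces as [badʒɛ] and [bagɔ], with a stem-final [dʒ] ~ [g] alternation.
If /dʒ/ were underlying and a rule turned it into [g] before the NEG suffix, 'knife' would also alternate; but it has [dʒ] in both [lidʒɛ] and [lidʒɔ].
The underlying segment must be /g/; /k/, /g/ and /s/ become palato-alveolar [tʃ], [dʒ] and [ʃ] before a front vowel, yielding [dʒ] there.
From [vugɔ] the stem 'name' is /vug/; before a front vowel this yields [vudʒɛ].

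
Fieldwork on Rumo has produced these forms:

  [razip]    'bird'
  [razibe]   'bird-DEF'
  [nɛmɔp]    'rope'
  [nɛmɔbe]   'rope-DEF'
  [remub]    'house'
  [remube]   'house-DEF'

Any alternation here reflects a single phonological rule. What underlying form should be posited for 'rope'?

/nɛmɔp/

The stem for 'rope' ends in [p] in [nɛmɔp] but [b] in [nɛmɔbe].
If /b/ were underlying and a rule turned it into [p] in isolation, 'house' would also alternate; but it has [b] in both [remub] and [remube].
The alternation reflects intervocalic voicing: voiceless stops become voiced between vowels. /p/ is underlying.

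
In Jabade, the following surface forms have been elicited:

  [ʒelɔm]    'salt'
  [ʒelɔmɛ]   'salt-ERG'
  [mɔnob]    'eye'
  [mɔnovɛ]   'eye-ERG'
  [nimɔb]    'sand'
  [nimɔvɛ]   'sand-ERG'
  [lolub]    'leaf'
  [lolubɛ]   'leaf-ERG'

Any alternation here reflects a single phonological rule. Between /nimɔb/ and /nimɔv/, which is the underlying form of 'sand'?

'sand' shows [b] ~ [v] at the end of the stem ([nimɔb] vs [nimɔvɛ]).
If /b/ were underlying and a rule turned it into [v] before the ERG suffix, 'leaf' would also alternate; but it has [b] in both [lolub] and [lolubɛ].
So /v/ is underlying, and a rule of word-final hardening — voiced fricatives become stops word-finally — gives [b].

/nimɔv/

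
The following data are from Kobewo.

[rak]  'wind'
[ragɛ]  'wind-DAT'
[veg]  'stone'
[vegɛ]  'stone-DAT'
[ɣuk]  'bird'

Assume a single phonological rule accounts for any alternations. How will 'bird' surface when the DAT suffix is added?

The root 'wind' surfaces as [rak] and [ragɛ], with a stem-final [k] ~ [g] alternation.
If /g/ were underlying and a rule turned it into [k] in isolation, 'stone' would also alternate; but it has [g] in both [veg] and [vegɛ].
Therefore /k/ is basic and [g] is derived by intervocalic voicing (voiceless stops become voiced between vowels).
The one attested form of 'bird', [ɣuk], shows underlying /ɣuk/. Applying the same rule between vowels gives [ɣugɛ].

[ɣugɛ]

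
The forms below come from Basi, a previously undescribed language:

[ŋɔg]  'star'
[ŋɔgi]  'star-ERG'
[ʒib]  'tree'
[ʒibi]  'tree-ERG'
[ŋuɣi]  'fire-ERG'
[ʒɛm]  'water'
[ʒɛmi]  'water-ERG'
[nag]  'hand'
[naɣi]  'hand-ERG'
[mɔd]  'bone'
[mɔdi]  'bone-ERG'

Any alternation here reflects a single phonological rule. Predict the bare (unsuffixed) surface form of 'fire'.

[ŋug]

In [nag] and [naɣi] the final segment of 'hand' alternates: [g] ~ [ɣ].
The stem 'star' ([ŋɔg], [ŋɔgi]) shows [g] unchanged in both environments, so [g] cannot be basic with [ɣ] derived before the ERG suffix.
So /ɣ/ is underlying, and a rule of word-final hardening — voiced fricatives become stops word-finally — gives [g].
The one attested form of 'fire', [ŋuɣi], shows underlying /ŋuɣ/. Applying the same rule word-finally gives [ŋug].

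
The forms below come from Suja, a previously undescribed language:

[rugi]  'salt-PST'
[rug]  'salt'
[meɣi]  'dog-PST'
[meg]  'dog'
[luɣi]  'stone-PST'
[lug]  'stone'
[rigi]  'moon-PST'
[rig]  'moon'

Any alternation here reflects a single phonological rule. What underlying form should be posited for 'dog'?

The root 'dog' surfaces as [meɣi] and [meg], with a stem-final [ɣ] ~ [g] alternation.
The stem 'salt' ([rugi], [rug]) shows [g] unchanged in both environments, so [g] cannot be basic with [ɣ] derived before the PST suffix.
The alternation reflects word-final hardening: voiced fricatives become stops word-finally. /ɣ/ is underlying.

/meɣ/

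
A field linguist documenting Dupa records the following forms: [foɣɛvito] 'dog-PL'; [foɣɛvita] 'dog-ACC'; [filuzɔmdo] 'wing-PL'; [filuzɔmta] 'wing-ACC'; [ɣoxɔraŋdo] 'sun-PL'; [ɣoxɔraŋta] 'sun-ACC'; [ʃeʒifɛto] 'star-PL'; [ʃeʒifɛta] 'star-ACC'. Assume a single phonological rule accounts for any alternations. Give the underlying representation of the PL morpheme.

The PL morpheme has two allomorphs, [-do] and [-to].
By contrast the ACC suffix keeps its initial [t] throughout — that segment must be underlying.
The PL suffix is therefore /-do/ underlyingly, with post-vocalic devoicing: voiced stops become voiceless after a vowel.

/-do/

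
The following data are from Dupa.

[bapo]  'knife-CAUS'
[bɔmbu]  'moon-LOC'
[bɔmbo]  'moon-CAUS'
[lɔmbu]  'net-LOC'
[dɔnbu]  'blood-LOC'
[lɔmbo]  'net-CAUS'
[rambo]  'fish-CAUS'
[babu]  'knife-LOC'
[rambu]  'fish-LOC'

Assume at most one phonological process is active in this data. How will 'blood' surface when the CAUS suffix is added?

[dɔnbo]

The CAUS suffix surfaces as [-bo] and [-po], depending on the final segment of the stem.
The LOC suffix, which begins with [b], is invariant after every stem; so [b] is not altered by any rule here.
So the underlying form is /-po/, and voiceless stops become voiced after a nasal.
After 'blood', which ends in a nasal, the suffix surfaces as [-bo], giving [dɔnbo].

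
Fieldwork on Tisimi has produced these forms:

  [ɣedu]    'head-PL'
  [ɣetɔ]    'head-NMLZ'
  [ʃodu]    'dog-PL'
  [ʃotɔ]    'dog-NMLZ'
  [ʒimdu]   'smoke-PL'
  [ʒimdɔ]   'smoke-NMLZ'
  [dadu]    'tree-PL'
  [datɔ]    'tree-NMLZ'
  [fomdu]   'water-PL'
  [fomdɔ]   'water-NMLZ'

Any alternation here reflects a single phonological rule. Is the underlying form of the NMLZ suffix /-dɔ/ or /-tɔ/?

/-tɔ/

The NMLZ morpheme has two allomorphs, [-dɔ] and [-tɔ].
By contrast the PL suffix keeps its initial [d] throughout — that segment must be underlying.
The NMLZ suffix is therefore /-tɔ/ underlyingly, with post-nasal voicing: voiceless stops become voiced after a nasal.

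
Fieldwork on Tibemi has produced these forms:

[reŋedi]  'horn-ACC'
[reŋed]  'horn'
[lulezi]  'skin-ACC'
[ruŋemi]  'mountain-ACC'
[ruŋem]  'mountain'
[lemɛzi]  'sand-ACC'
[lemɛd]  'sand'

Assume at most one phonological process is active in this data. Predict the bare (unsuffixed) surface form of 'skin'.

[luled]

The root 'sand' surfaces as [lemɛzi] and [lemɛd], with a stem-final [z] ~ [d] alternation.
Compare 'horn', with invariant [d] in [reŋedi] and [reŋed]: an analysis with underlying /d/ and a rule producing [z] before the ACC suffix would wrongly predict alternation here too.
The underlying segment must be /z/; voiced fricatives become stops word-finally, yielding [d] there.
The one attested form of 'skin', [lulezi], shows underlying /lulez/. Applying the same rule word-finally gives [luled].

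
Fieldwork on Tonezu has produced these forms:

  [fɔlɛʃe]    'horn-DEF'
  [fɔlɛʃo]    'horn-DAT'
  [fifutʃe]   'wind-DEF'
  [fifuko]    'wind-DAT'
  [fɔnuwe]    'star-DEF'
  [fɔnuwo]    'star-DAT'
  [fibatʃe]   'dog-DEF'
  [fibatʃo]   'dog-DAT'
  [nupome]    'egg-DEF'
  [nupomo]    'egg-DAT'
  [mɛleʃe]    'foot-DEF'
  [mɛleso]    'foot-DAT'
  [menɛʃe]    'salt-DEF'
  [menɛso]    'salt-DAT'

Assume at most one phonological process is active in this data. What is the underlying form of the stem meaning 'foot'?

In [mɛleʃe] and [mɛleso] the final segment of 'foot' alternates: [ʃ] ~ [s].
The stem 'horn' ([fɔlɛʃe], [fɔlɛʃo]) shows [ʃ] unchanged in both environments, so [ʃ] cannot be basic with [s] derived before the DAT suffix.
Therefore /s/ is basic and [ʃ] is derived by palatalization before a front vowel (/k/ and /s/ become palato-alveolar [tʃ] and [ʃ] before a front vowel).

/mɛles/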